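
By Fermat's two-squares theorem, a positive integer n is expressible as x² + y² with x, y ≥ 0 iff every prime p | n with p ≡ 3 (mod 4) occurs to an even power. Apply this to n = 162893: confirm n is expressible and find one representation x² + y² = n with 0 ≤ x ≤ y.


Step 1: Factor n = 162893 = 29 · 41 · 137.
Step 2: Check the mod-4 condition on each prime factor: 29 ≡ 1 (mod 4), exponent 1; 41 ≡ 1 (mod 4), exponent 1; 137 ≡ 1 (mod 4), exponent 1.
All primes ≡ 3 (mod 4) appear to even exponent (or don't appear), so by the two-squares theorem n IS expressible as a sum of two squares.
Step 3: Build a representation. Here n = 29 · 41 · 137 is a product of primes ≡ 1 (mod 4). Each prime p ≡ 1 (mod 4) is itself a sum of two squares; find a² by testing p − a² for a perfect square:
  29: 29 − 1² = 28, 29 − 2² = 25 = 5² ⇒ 29 = 2² + 5².
  41: 41 − 1² = 40, 41 − 2² = 37, 41 − 3² = 32, 41 − 4² = 25 = 5² ⇒ 41 = 4² + 5².
  137: 137 − 1² = 136, 137 − 2² = 133, 137 − 3² = 128, 137 − 4² = 121 = 11² ⇒ 137 = 4² + 11².
  Combine using the Brahmagupta–Fibonacci identity (a² + b²)(c² + d²) = (ac − bd)² + (ad + bc)² = (ac + bd)² + (ad − bc)²:
  29 · 41 = 1189: from (2² + 5²)(4² + 5²), take (2·4 − 5·5, 2·5 + 5·4) = (8 − 25, 10 + 20) = (-17, 30); dropping signs (only squares matter) gives (17, 30); check 17² + 30² = 289 + 900 = 1189 ✓.
  1189 · 137 = 162893: from (17² + 30²)(4² + 11²), take (17·4 − 30·11, 17·11 + 30·4) = (68 − 330, 187 + 120) = (-262, 307); dropping signs (only squares matter) gives (262, 307); check 262² + 307² = 68644 + 94249 = 162893 ✓.
Step 4: Order so x ≤ y and verify: 262² + 307² = 68644 + 94249 = 162893 = n. ✓

n = 162893 = 262² + 307² (one valid representation with x ≤ y).


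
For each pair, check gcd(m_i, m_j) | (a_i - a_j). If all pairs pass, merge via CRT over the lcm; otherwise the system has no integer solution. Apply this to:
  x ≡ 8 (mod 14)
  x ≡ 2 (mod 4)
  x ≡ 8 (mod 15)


Moduli 14, 4, 15 are not pairwise coprime, so CRT works modulo lcm(m_i) when all pairwise compatibility conditions hold.
Pairwise compatibility: gcd(m_i, m_j) must divide a_i - a_j for every pair.
Merge one congruence at a time:
  Start: x ≡ 8 (mod 14).
  Combine with x ≡ 2 (mod 4): gcd(14, 4) = 2; 2 - 8 = -6, which IS divisible by 2, so compatible.
    Write x = 8 + 14·t and substitute into x ≡ 2 (mod 4): 14·t ≡ 2 − 8 = -6 (mod 4).
    Divide the congruence (and modulus) by g = 2: 7·t ≡ -3 (mod 2).
    Reduce coefficients mod 2: 1·t ≡ 1 (mod 2).
    So t ≡ 1 (mod 2).
    Then x = 8 + 14·1 = 22, valid modulo lcm(14, 4) = 28: x ≡ 22 (mod 28).
  Combine with x ≡ 8 (mod 15): gcd(28, 15) = 1; 8 - 22 = -14, which IS divisible by 1, so compatible.
    Write x = 22 + 28·t and substitute into x ≡ 8 (mod 15): 28·t ≡ 8 − 22 = -14 (mod 15).
    Reduce coefficients mod 15: 13·t ≡ 1 (mod 15).
    The inverse of 13 mod 15 is 7 (since 13·7 = 91 = 6·15 + 1), so t ≡ 7·1 = 7 ≡ 7 (mod 15).
    Then x = 22 + 28·7 = 218, valid modulo lcm(28, 15) = 420: x ≡ 218 (mod 420).
Verify: 218 mod 14 = 8, 218 mod 4 = 2, 218 mod 15 = 8.

x ≡ 218 (mod 420).


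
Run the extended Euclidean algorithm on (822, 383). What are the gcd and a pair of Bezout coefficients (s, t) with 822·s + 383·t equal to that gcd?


Euclidean algorithm on (822, 383) — divide until remainder is 0:
  822 = 2 · 383 + 56
  383 = 6 · 56 + 47
  56 = 1 · 47 + 9
  47 = 5 · 9 + 2
  9 = 4 · 2 + 1
  2 = 2 · 1 + 0
gcd(822, 383) = 1.
Track Bezout coefficients alongside the remainders: start with r₀ = 822 = a·1 + b·0 (s = 1, t = 0) and r₁ = 383 = a·0 + b·1 (s = 0, t = 1); each new remainder r_{k+1} = r_{k-1} − q_k·r_k inherits s_{k+1} = s_{k-1} − q_k·s_k, t_{k+1} = t_{k-1} − q_k·t_k, so r_k = a·s_k + b·t_k at every step:
  q = 2: r = 56, s = 1 − 2·0 = 1, t = 0 − 2·1 = -2  (check: 822·1 + 383·(-2) = 56)
  q = 6: r = 47, s = 0 − 6·1 = -6, t = 1 − 6·(-2) = 13  (check: 822·(-6) + 383·13 = 47)
  q = 1: r = 9, s = 1 − 1·(-6) = 7, t = -2 − 1·13 = -15  (check: 822·7 + 383·(-15) = 9)
  q = 5: r = 2, s = -6 − 5·7 = -41, t = 13 − 5·(-15) = 88  (check: 822·(-41) + 383·88 = 2)
  q = 4: r = 1, s = 7 − 4·(-41) = 171, t = -15 − 4·88 = -367  (check: 822·171 + 383·(-367) = 1)
The row with r = 1 (the gcd) gives the Bezout coefficients s = 171, t = -367.
Result: 822 · (171) + 383 · (-367) = 1.

gcd(822, 383) = 1; s = 171, t = -367 (check: 822·171 + 383·(-367) = 1).


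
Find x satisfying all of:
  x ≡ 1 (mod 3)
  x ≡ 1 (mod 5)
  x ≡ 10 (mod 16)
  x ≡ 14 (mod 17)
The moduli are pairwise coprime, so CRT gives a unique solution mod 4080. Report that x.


Product of moduli M = 3 · 5 · 16 · 17 = 4080.
Merge one congruence at a time:
  Start: x ≡ 1 (mod 3).
  Combine with x ≡ 1 (mod 5); new modulus lcm = 15.
    Write x = 1 + 3·t and substitute into x ≡ 1 (mod 5): 3·t ≡ 1 − 1 = 0 (mod 5).
    The inverse of 3 mod 5 is 2 (since 3·2 = 6 = 1·5 + 1), so t ≡ 2·0 = 0 ≡ 0 (mod 5).
    Then x = 1 + 3·0 = 1, valid modulo lcm(3, 5) = 15: x ≡ 1 (mod 15).
  Combine with x ≡ 10 (mod 16); new modulus lcm = 240.
    Write x = 1 + 15·t and substitute into x ≡ 10 (mod 16): 15·t ≡ 10 − 1 = 9 (mod 16).
    The inverse of 15 mod 16 is 15 (since 15·15 = 225 = 14·16 + 1), so t ≡ 15·9 = 135 ≡ 7 (mod 16).
    Then x = 1 + 15·7 = 106, valid modulo lcm(15, 16) = 240: x ≡ 106 (mod 240).
  Combine with x ≡ 14 (mod 17); new modulus lcm = 4080.
    Write x = 106 + 240·t and substitute into x ≡ 14 (mod 17): 240·t ≡ 14 − 106 = -92 (mod 17).
    Reduce coefficients mod 17: 2·t ≡ 10 (mod 17).
    The inverse of 2 mod 17 is 9 (since 2·9 = 18 = 1·17 + 1), so t ≡ 9·10 = 90 ≡ 5 (mod 17).
    Then x = 106 + 240·5 = 1306, valid modulo lcm(240, 17) = 4080: x ≡ 1306 (mod 4080).
Verify against each original: 1306 mod 3 = 1, 1306 mod 5 = 1, 1306 mod 16 = 10, 1306 mod 17 = 14.

x ≡ 1306 (mod 4080).


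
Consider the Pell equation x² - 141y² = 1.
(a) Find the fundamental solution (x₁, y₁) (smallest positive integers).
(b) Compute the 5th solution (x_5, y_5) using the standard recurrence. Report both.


Step 1: Find the fundamental solution (x₁, y₁) of x² - 141y² = 1.
  Expand √141 as a continued fraction. a₀ = ⌊√141⌋ = 11; iterate m_{k+1} = d_k·a_k − m_k, d_{k+1} = (141 − m_{k+1}²)/d_k, a_{k+1} = ⌊(a₀ + m_{k+1})/d_{k+1}⌋ (starting m₀ = 0, d₀ = 1), with convergents p_k = a_k·p_{k-1} + p_{k-2}, q_k = a_k·q_{k-1} + q_{k-2} (p₋₁ = 1, q₋₁ = 0):
  k = 0: a₀ = 11; p₀/q₀ = 11/1; p₀² − 141·q₀² = 121 − 141 = -20.
  k = 1: m = 11, d = 20, a = ⌊(11 + 11)/20⌋ = 1; p/q = (1·11 + 1)/(1·1 + 0) = 12/1; p² − 141·q² = 144 − 141 = 3.
  k = 2: m = 9, d = 3, a = ⌊(11 + 9)/3⌋ = 6; p/q = (6·12 + 11)/(6·1 + 1) = 83/7; p² − 141·q² = 6889 − 6909 = -20.
  k = 3: m = 9, d = 20, a = ⌊(11 + 9)/20⌋ = 1; p/q = (1·83 + 12)/(1·7 + 1) = 95/8; p² − 141·q² = 9025 − 9024 = 1.
  The first convergent with p² − 141·q² = 1 gives the fundamental solution (x₁, y₁) = (95, 8).
Step 2: Apply the recurrence (x_{n+1}, y_{n+1}) = (x₁x_n + 141y₁y_n, x₁y_n + y₁x_n) repeatedly.
  From (x_1, y_1) = (95, 8): x_2 = 95·95 + 141·8·8 = 18049; y_2 = 95·8 + 8·95 = 1520.
  From (x_2, y_2) = (18049, 1520): x_3 = 95·18049 + 141·8·1520 = 3429215; y_3 = 95·1520 + 8·18049 = 288792.
  From (x_3, y_3) = (3429215, 288792): x_4 = 95·3429215 + 141·8·288792 = 651532801; y_4 = 95·288792 + 8·3429215 = 54868960.
  From (x_4, y_4) = (651532801, 54868960): x_5 = 95·651532801 + 141·8·54868960 = 123787802975; y_5 = 95·54868960 + 8·651532801 = 10424813608.
Step 3: Verify x_5² - 141·y_5² = 15323420165377418850625 - 15323420165377418850624 = 1 (should be 1). ✓

(x_1, y_1) = (95, 8); (x_5, y_5) = (123787802975, 10424813608).


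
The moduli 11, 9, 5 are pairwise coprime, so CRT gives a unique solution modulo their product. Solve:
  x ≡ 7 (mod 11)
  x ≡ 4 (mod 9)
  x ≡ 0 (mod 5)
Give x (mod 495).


Moduli 11, 9, 5 are pairwise coprime; by CRT there is a unique solution modulo M = 11 · 9 · 5 = 495.
Solve pairwise, accumulating the modulus:
  Start with x ≡ 7 (mod 11).
  Combine with x ≡ 4 (mod 9): since gcd(11, 9) = 1, we get a unique residue mod 99.
    Write x = 7 + 11·t and substitute into x ≡ 4 (mod 9): 11·t ≡ 4 − 7 = -3 (mod 9).
    Reduce coefficients mod 9: 2·t ≡ 6 (mod 9).
    The inverse of 2 mod 9 is 5 (since 2·5 = 10 = 1·9 + 1), so t ≡ 5·6 = 30 ≡ 3 (mod 9).
    Then x = 7 + 11·3 = 40, valid modulo lcm(11, 9) = 99: x ≡ 40 (mod 99).
  Combine with x ≡ 0 (mod 5): since gcd(99, 5) = 1, we get a unique residue mod 495.
    Write x = 40 + 99·t and substitute into x ≡ 0 (mod 5): 99·t ≡ 0 − 40 = -40 (mod 5).
    Reduce coefficients mod 5: 4·t ≡ 0 (mod 5).
    The inverse of 4 mod 5 is 4 (since 4·4 = 16 = 3·5 + 1), so t ≡ 4·0 = 0 ≡ 0 (mod 5).
    Then x = 40 + 99·0 = 40, valid modulo lcm(99, 5) = 495: x ≡ 40 (mod 495).
Verify: 40 mod 11 = 7 ✓, 40 mod 9 = 4 ✓, 40 mod 5 = 0 ✓.

x ≡ 40 (mod 495).


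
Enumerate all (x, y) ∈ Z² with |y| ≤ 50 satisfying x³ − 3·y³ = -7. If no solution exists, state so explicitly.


The equation is x³ - 3y³ = -7. For fixed y, x³ = 3·y³ − 7, so a solution requires the RHS to be a perfect cube.
Strategy: iterate y from -50 to 50, compute RHS = 3·y³ − 7, and check whether it is a (positive or negative) perfect cube.
Check small values of y:
  y = 0: RHS = -7 is not a perfect cube.
  y = 1: RHS = -4 is not a perfect cube.
  y = -1: RHS = -10 is not a perfect cube.
  y = 2: RHS = 17 is not a perfect cube.
  y = -2: RHS = -31 is not a perfect cube.
  y = 3: RHS = 74 is not a perfect cube.
  y = -3: RHS = -88 is not a perfect cube.
Continuing the search up to |y| = 50 finds no solutions either.
No (x, y) in the scanned range satisfies the equation.

No integer solutions with |y| ≤ 50.


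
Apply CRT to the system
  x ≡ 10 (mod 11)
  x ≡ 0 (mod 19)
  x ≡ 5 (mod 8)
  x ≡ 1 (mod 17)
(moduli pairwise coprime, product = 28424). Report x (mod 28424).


Product of moduli M = 11 · 19 · 8 · 17 = 28424.
Merge one congruence at a time:
  Start: x ≡ 10 (mod 11).
  Combine with x ≡ 0 (mod 19); new modulus lcm = 209.
    Write x = 10 + 11·t and substitute into x ≡ 0 (mod 19): 11·t ≡ 0 − 10 = -10 (mod 19).
    Reduce coefficients mod 19: 11·t ≡ 9 (mod 19).
    The inverse of 11 mod 19 is 7 (since 11·7 = 77 = 4·19 + 1), so t ≡ 7·9 = 63 ≡ 6 (mod 19).
    Then x = 10 + 11·6 = 76, valid modulo lcm(11, 19) = 209: x ≡ 76 (mod 209).
  Combine with x ≡ 5 (mod 8); new modulus lcm = 1672.
    Write x = 76 + 209·t and substitute into x ≡ 5 (mod 8): 209·t ≡ 5 − 76 = -71 (mod 8).
    Reduce coefficients mod 8: 1·t ≡ 1 (mod 8).
    So t ≡ 1 (mod 8).
    Then x = 76 + 209·1 = 285, valid modulo lcm(209, 8) = 1672: x ≡ 285 (mod 1672).
  Combine with x ≡ 1 (mod 17); new modulus lcm = 28424.
    Write x = 285 + 1672·t and substitute into x ≡ 1 (mod 17): 1672·t ≡ 1 − 285 = -284 (mod 17).
    Reduce coefficients mod 17: 6·t ≡ 5 (mod 17).
    The inverse of 6 mod 17 is 3 (since 6·3 = 18 = 1·17 + 1), so t ≡ 3·5 = 15 ≡ 15 (mod 17).
    Then x = 285 + 1672·15 = 25365, valid modulo lcm(1672, 17) = 28424: x ≡ 25365 (mod 28424).
Verify against each original: 25365 mod 11 = 10, 25365 mod 19 = 0, 25365 mod 8 = 5, 25365 mod 17 = 1.

x ≡ 25365 (mod 28424).


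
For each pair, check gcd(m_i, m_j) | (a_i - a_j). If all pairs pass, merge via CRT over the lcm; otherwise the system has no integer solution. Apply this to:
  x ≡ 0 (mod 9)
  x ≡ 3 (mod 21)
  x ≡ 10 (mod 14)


Moduli 9, 21, 14 are not pairwise coprime, so CRT works modulo lcm(m_i) when all pairwise compatibility conditions hold.
Pairwise compatibility: gcd(m_i, m_j) must divide a_i - a_j for every pair.
Merge one congruence at a time:
  Start: x ≡ 0 (mod 9).
  Combine with x ≡ 3 (mod 21): gcd(9, 21) = 3; 3 - 0 = 3, which IS divisible by 3, so compatible.
    Write x = 0 + 9·t and substitute into x ≡ 3 (mod 21): 9·t ≡ 3 − 0 = 3 (mod 21).
    Divide the congruence (and modulus) by g = 3: 3·t ≡ 1 (mod 7).
    The inverse of 3 mod 7 is 5 (since 3·5 = 15 = 2·7 + 1), so t ≡ 5·1 = 5 ≡ 5 (mod 7).
    Then x = 0 + 9·5 = 45, valid modulo lcm(9, 21) = 63: x ≡ 45 (mod 63).
  Combine with x ≡ 10 (mod 14): gcd(63, 14) = 7; 10 - 45 = -35, which IS divisible by 7, so compatible.
    Write x = 45 + 63·t and substitute into x ≡ 10 (mod 14): 63·t ≡ 10 − 45 = -35 (mod 14).
    Divide the congruence (and modulus) by g = 7: 9·t ≡ -5 (mod 2).
    Reduce coefficients mod 2: 1·t ≡ 1 (mod 2).
    So t ≡ 1 (mod 2).
    Then x = 45 + 63·1 = 108, valid modulo lcm(63, 14) = 126: x ≡ 108 (mod 126).
Verify: 108 mod 9 = 0, 108 mod 21 = 3, 108 mod 14 = 10.

x ≡ 108 (mod 126).


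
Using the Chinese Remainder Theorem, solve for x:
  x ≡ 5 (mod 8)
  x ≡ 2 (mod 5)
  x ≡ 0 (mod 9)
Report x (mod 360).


Moduli 8, 5, 9 are pairwise coprime; by CRT there is a unique solution modulo M = 8 · 5 · 9 = 360.
Solve pairwise, accumulating the modulus:
  Start with x ≡ 5 (mod 8).
  Combine with x ≡ 2 (mod 5): since gcd(8, 5) = 1, we get a unique residue mod 40.
    Write x = 5 + 8·t and substitute into x ≡ 2 (mod 5): 8·t ≡ 2 − 5 = -3 (mod 5).
    Reduce coefficients mod 5: 3·t ≡ 2 (mod 5).
    The inverse of 3 mod 5 is 2 (since 3·2 = 6 = 1·5 + 1), so t ≡ 2·2 = 4 ≡ 4 (mod 5).
    Then x = 5 + 8·4 = 37, valid modulo lcm(8, 5) = 40: x ≡ 37 (mod 40).
  Combine with x ≡ 0 (mod 9): since gcd(40, 9) = 1, we get a unique residue mod 360.
    Write x = 37 + 40·t and substitute into x ≡ 0 (mod 9): 40·t ≡ 0 − 37 = -37 (mod 9).
    Reduce coefficients mod 9: 4·t ≡ 8 (mod 9).
    The inverse of 4 mod 9 is 7 (since 4·7 = 28 = 3·9 + 1), so t ≡ 7·8 = 56 ≡ 2 (mod 9).
    Then x = 37 + 40·2 = 117, valid modulo lcm(40, 9) = 360: x ≡ 117 (mod 360).
Verify: 117 mod 8 = 5 ✓, 117 mod 5 = 2 ✓, 117 mod 9 = 0 ✓.

x ≡ 117 (mod 360).


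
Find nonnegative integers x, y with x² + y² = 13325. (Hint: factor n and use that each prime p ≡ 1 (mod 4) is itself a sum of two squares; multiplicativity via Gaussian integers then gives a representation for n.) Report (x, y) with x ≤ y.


Step 1: Factor n = 13325 = 5^2 · 13 · 41.
Step 2: Check the mod-4 condition on each prime factor: 5 ≡ 1 (mod 4), exponent 2; 13 ≡ 1 (mod 4), exponent 1; 41 ≡ 1 (mod 4), exponent 1.
All primes ≡ 3 (mod 4) appear to even exponent (or don't appear), so by the two-squares theorem n IS expressible as a sum of two squares.
Step 3: Build a representation. Group n = k² · m with k = 5 and m = 13 · 41 = 533 (a product of primes ≡ 1 (mod 4)); a representation of m scales to one of n via (k·x)² + (k·y)² = k²(x² + y²). Each prime p ≡ 1 (mod 4) is itself a sum of two squares; find a² by testing p − a² for a perfect square:
  13: 13 − 1² = 12, 13 − 2² = 9 = 3² ⇒ 13 = 2² + 3².
  41: 41 − 1² = 40, 41 − 2² = 37, 41 − 3² = 32, 41 − 4² = 25 = 5² ⇒ 41 = 4² + 5².
  Combine using the Brahmagupta–Fibonacci identity (a² + b²)(c² + d²) = (ac − bd)² + (ad + bc)² = (ac + bd)² + (ad − bc)²:
  13 · 41 = 533: from (2² + 3²)(4² + 5²), take (2·4 − 3·5, 2·5 + 3·4) = (8 − 15, 10 + 12) = (-7, 22); dropping signs (only squares matter) gives (7, 22); check 7² + 22² = 49 + 484 = 533 ✓.
  Scale by k = 5: (5·7, 5·22) = (35, 110).
Step 4: Order so x ≤ y and verify: 35² + 110² = 1225 + 12100 = 13325 = n. ✓

n = 13325 = 35² + 110² (one valid representation with x ≤ y).


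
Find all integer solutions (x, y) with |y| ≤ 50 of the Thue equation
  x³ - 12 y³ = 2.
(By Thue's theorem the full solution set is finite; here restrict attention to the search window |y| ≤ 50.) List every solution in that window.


The equation is x³ - 12y³ = 2. For fixed y, x³ = 12·y³ + 2, so a solution requires the RHS to be a perfect cube.
Strategy: iterate y from -50 to 50, compute RHS = 12·y³ + 2, and check whether it is a (positive or negative) perfect cube.
Check small values of y:
  y = 0: RHS = 2 is not a perfect cube.
  y = 1: RHS = 14 is not a perfect cube.
  y = -1: RHS = -10 is not a perfect cube.
  y = 2: RHS = 98 is not a perfect cube.
  y = -2: RHS = -94 is not a perfect cube.
  y = 3: RHS = 326 is not a perfect cube.
  y = -3: RHS = -322 is not a perfect cube.
Continuing the search up to |y| = 50 finds no solutions either.
No (x, y) in the scanned range satisfies the equation.

No integer solutions with |y| ≤ 50.


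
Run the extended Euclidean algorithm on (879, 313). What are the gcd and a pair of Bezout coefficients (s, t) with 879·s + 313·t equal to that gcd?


Euclidean algorithm on (879, 313) — divide until remainder is 0:
  879 = 2 · 313 + 253
  313 = 1 · 253 + 60
  253 = 4 · 60 + 13
  60 = 4 · 13 + 8
  13 = 1 · 8 + 5
  8 = 1 · 5 + 3
  5 = 1 · 3 + 2
  3 = 1 · 2 + 1
  2 = 2 · 1 + 0
gcd(879, 313) = 1.
Track Bezout coefficients alongside the remainders: start with r₀ = 879 = a·1 + b·0 (s = 1, t = 0) and r₁ = 313 = a·0 + b·1 (s = 0, t = 1); each new remainder r_{k+1} = r_{k-1} − q_k·r_k inherits s_{k+1} = s_{k-1} − q_k·s_k, t_{k+1} = t_{k-1} − q_k·t_k, so r_k = a·s_k + b·t_k at every step:
  q = 2: r = 253, s = 1 − 2·0 = 1, t = 0 − 2·1 = -2  (check: 879·1 + 313·(-2) = 253)
  q = 1: r = 60, s = 0 − 1·1 = -1, t = 1 − 1·(-2) = 3  (check: 879·(-1) + 313·3 = 60)
  q = 4: r = 13, s = 1 − 4·(-1) = 5, t = -2 − 4·3 = -14  (check: 879·5 + 313·(-14) = 13)
  q = 4: r = 8, s = -1 − 4·5 = -21, t = 3 − 4·(-14) = 59  (check: 879·(-21) + 313·59 = 8)
  q = 1: r = 5, s = 5 − 1·(-21) = 26, t = -14 − 1·59 = -73  (check: 879·26 + 313·(-73) = 5)
  q = 1: r = 3, s = -21 − 1·26 = -47, t = 59 − 1·(-73) = 132  (check: 879·(-47) + 313·132 = 3)
  q = 1: r = 2, s = 26 − 1·(-47) = 73, t = -73 − 1·132 = -205  (check: 879·73 + 313·(-205) = 2)
  q = 1: r = 1, s = -47 − 1·73 = -120, t = 132 − 1·(-205) = 337  (check: 879·(-120) + 313·337 = 1)
The row with r = 1 (the gcd) gives the Bezout coefficients s = -120, t = 337.
Result: 879 · (-120) + 313 · (337) = 1.

gcd(879, 313) = 1; s = -120, t = 337 (check: 879·(-120) + 313·337 = 1).


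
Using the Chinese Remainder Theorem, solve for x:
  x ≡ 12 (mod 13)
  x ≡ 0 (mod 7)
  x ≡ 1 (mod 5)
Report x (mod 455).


Moduli 13, 7, 5 are pairwise coprime; by CRT there is a unique solution modulo M = 13 · 7 · 5 = 455.
Solve pairwise, accumulating the modulus:
  Start with x ≡ 12 (mod 13).
  Combine with x ≡ 0 (mod 7): since gcd(13, 7) = 1, we get a unique residue mod 91.
    Write x = 12 + 13·t and substitute into x ≡ 0 (mod 7): 13·t ≡ 0 − 12 = -12 (mod 7).
    Reduce coefficients mod 7: 6·t ≡ 2 (mod 7).
    The inverse of 6 mod 7 is 6 (since 6·6 = 36 = 5·7 + 1), so t ≡ 6·2 = 12 ≡ 5 (mod 7).
    Then x = 12 + 13·5 = 77, valid modulo lcm(13, 7) = 91: x ≡ 77 (mod 91).
  Combine with x ≡ 1 (mod 5): since gcd(91, 5) = 1, we get a unique residue mod 455.
    Write x = 77 + 91·t and substitute into x ≡ 1 (mod 5): 91·t ≡ 1 − 77 = -76 (mod 5).
    Reduce coefficients mod 5: 1·t ≡ 4 (mod 5).
    So t ≡ 4 (mod 5).
    Then x = 77 + 91·4 = 441, valid modulo lcm(91, 5) = 455: x ≡ 441 (mod 455).
Verify: 441 mod 13 = 12 ✓, 441 mod 7 = 0 ✓, 441 mod 5 = 1 ✓.

x ≡ 441 (mod 455).


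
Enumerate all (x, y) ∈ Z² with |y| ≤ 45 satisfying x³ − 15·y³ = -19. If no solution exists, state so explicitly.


The equation is x³ - 15y³ = -19. For fixed y, x³ = 15·y³ − 19, so a solution requires the RHS to be a perfect cube.
Strategy: iterate y from -45 to 45, compute RHS = 15·y³ − 19, and check whether it is a (positive or negative) perfect cube.
Check small values of y:
  y = 0: RHS = -19 is not a perfect cube.
  y = 1: RHS = -4 is not a perfect cube.
  y = -1: RHS = -34 is not a perfect cube.
  y = 2: RHS = 101 is not a perfect cube.
  y = -2: RHS = -139 is not a perfect cube.
  y = 3: RHS = 386 is not a perfect cube.
  y = -3: RHS = -424 is not a perfect cube.
Continuing the search up to |y| = 45 finds no solutions either.
No (x, y) in the scanned range satisfies the equation.

No integer solutions with |y| ≤ 45.


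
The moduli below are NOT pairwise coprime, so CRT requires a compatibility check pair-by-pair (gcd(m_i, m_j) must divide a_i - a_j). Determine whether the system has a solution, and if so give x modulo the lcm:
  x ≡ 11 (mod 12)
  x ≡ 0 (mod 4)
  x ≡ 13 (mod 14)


Moduli 12, 4, 14 are not pairwise coprime, so CRT works modulo lcm(m_i) when all pairwise compatibility conditions hold.
Pairwise compatibility: gcd(m_i, m_j) must divide a_i - a_j for every pair.
Merge one congruence at a time:
  Start: x ≡ 11 (mod 12).
  Combine with x ≡ 0 (mod 4): gcd(12, 4) = 4, and 0 - 11 = -11 is NOT divisible by 4.
    ⇒ system is inconsistent (no integer solution).

No solution (the system is inconsistent).


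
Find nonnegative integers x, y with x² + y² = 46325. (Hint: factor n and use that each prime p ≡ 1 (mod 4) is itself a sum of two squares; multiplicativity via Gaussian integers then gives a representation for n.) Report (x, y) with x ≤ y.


Step 1: Factor n = 46325 = 5^2 · 17 · 109.
Step 2: Check the mod-4 condition on each prime factor: 5 ≡ 1 (mod 4), exponent 2; 17 ≡ 1 (mod 4), exponent 1; 109 ≡ 1 (mod 4), exponent 1.
All primes ≡ 3 (mod 4) appear to even exponent (or don't appear), so by the two-squares theorem n IS expressible as a sum of two squares.
Step 3: Build a representation. Group n = k² · m with k = 5 and m = 17 · 109 = 1853 (a product of primes ≡ 1 (mod 4)); a representation of m scales to one of n via (k·x)² + (k·y)² = k²(x² + y²). Each prime p ≡ 1 (mod 4) is itself a sum of two squares; find a² by testing p − a² for a perfect square:
  17: 17 − 1² = 16 = 4² ⇒ 17 = 1² + 4².
  109: 109 − 1² = 108, 109 − 2² = 105, 109 − 3² = 100 = 10² ⇒ 109 = 3² + 10².
  Combine using the Brahmagupta–Fibonacci identity (a² + b²)(c² + d²) = (ac − bd)² + (ad + bc)² = (ac + bd)² + (ad − bc)²:
  17 · 109 = 1853: from (1² + 4²)(3² + 10²), take (1·3 − 4·10, 1·10 + 4·3) = (3 − 40, 10 + 12) = (-37, 22); dropping signs (only squares matter) gives (37, 22); check 37² + 22² = 1369 + 484 = 1853 ✓.
  Scale by k = 5: (5·37, 5·22) = (185, 110).
Step 4: Order so x ≤ y and verify: 110² + 185² = 12100 + 34225 = 46325 = n. ✓

n = 46325 = 110² + 185² (one valid representation with x ≤ y).


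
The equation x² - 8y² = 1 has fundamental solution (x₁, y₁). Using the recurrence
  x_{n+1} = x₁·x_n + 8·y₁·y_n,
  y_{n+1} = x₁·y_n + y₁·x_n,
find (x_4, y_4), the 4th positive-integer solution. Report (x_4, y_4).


Step 1: Find the fundamental solution (x₁, y₁) of x² - 8y² = 1.
  Expand √8 as a continued fraction. a₀ = ⌊√8⌋ = 2; iterate m_{k+1} = d_k·a_k − m_k, d_{k+1} = (8 − m_{k+1}²)/d_k, a_{k+1} = ⌊(a₀ + m_{k+1})/d_{k+1}⌋ (starting m₀ = 0, d₀ = 1), with convergents p_k = a_k·p_{k-1} + p_{k-2}, q_k = a_k·q_{k-1} + q_{k-2} (p₋₁ = 1, q₋₁ = 0):
  k = 0: a₀ = 2; p₀/q₀ = 2/1; p₀² − 8·q₀² = 4 − 8 = -4.
  k = 1: m = 2, d = 4, a = ⌊(2 + 2)/4⌋ = 1; p/q = (1·2 + 1)/(1·1 + 0) = 3/1; p² − 8·q² = 9 − 8 = 1.
  The first convergent with p² − 8·q² = 1 gives the fundamental solution (x₁, y₁) = (3, 1).
Step 2: Apply the recurrence (x_{n+1}, y_{n+1}) = (x₁x_n + 8y₁y_n, x₁y_n + y₁x_n) repeatedly.
  From (x_1, y_1) = (3, 1): x_2 = 3·3 + 8·1·1 = 17; y_2 = 3·1 + 1·3 = 6.
  From (x_2, y_2) = (17, 6): x_3 = 3·17 + 8·1·6 = 99; y_3 = 3·6 + 1·17 = 35.
  From (x_3, y_3) = (99, 35): x_4 = 3·99 + 8·1·35 = 577; y_4 = 3·35 + 1·99 = 204.
Step 3: Verify x_4² - 8·y_4² = 332929 - 332928 = 1 (should be 1). ✓

(x_1, y_1) = (3, 1); (x_4, y_4) = (577, 204).


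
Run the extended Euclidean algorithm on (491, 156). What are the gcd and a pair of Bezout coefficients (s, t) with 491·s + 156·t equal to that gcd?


Euclidean algorithm on (491, 156) — divide until remainder is 0:
  491 = 3 · 156 + 23
  156 = 6 · 23 + 18
  23 = 1 · 18 + 5
  18 = 3 · 5 + 3
  5 = 1 · 3 + 2
  3 = 1 · 2 + 1
  2 = 2 · 1 + 0
gcd(491, 156) = 1.
Track Bezout coefficients alongside the remainders: start with r₀ = 491 = a·1 + b·0 (s = 1, t = 0) and r₁ = 156 = a·0 + b·1 (s = 0, t = 1); each new remainder r_{k+1} = r_{k-1} − q_k·r_k inherits s_{k+1} = s_{k-1} − q_k·s_k, t_{k+1} = t_{k-1} − q_k·t_k, so r_k = a·s_k + b·t_k at every step:
  q = 3: r = 23, s = 1 − 3·0 = 1, t = 0 − 3·1 = -3  (check: 491·1 + 156·(-3) = 23)
  q = 6: r = 18, s = 0 − 6·1 = -6, t = 1 − 6·(-3) = 19  (check: 491·(-6) + 156·19 = 18)
  q = 1: r = 5, s = 1 − 1·(-6) = 7, t = -3 − 1·19 = -22  (check: 491·7 + 156·(-22) = 5)
  q = 3: r = 3, s = -6 − 3·7 = -27, t = 19 − 3·(-22) = 85  (check: 491·(-27) + 156·85 = 3)
  q = 1: r = 2, s = 7 − 1·(-27) = 34, t = -22 − 1·85 = -107  (check: 491·34 + 156·(-107) = 2)
  q = 1: r = 1, s = -27 − 1·34 = -61, t = 85 − 1·(-107) = 192  (check: 491·(-61) + 156·192 = 1)
The row with r = 1 (the gcd) gives the Bezout coefficients s = -61, t = 192.
Result: 491 · (-61) + 156 · (192) = 1.

gcd(491, 156) = 1; s = -61, t = 192 (check: 491·(-61) + 156·192 = 1).


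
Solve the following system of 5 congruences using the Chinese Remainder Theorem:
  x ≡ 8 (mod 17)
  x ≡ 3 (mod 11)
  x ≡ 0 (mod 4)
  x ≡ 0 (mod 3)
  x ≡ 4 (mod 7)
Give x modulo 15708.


Product of moduli M = 17 · 11 · 4 · 3 · 7 = 15708.
Merge one congruence at a time:
  Start: x ≡ 8 (mod 17).
  Combine with x ≡ 3 (mod 11); new modulus lcm = 187.
    Write x = 8 + 17·t and substitute into x ≡ 3 (mod 11): 17·t ≡ 3 − 8 = -5 (mod 11).
    Reduce coefficients mod 11: 6·t ≡ 6 (mod 11).
    The inverse of 6 mod 11 is 2 (since 6·2 = 12 = 1·11 + 1), so t ≡ 2·6 = 12 ≡ 1 (mod 11).
    Then x = 8 + 17·1 = 25, valid modulo lcm(17, 11) = 187: x ≡ 25 (mod 187).
  Combine with x ≡ 0 (mod 4); new modulus lcm = 748.
    Write x = 25 + 187·t and substitute into x ≡ 0 (mod 4): 187·t ≡ 0 − 25 = -25 (mod 4).
    Reduce coefficients mod 4: 3·t ≡ 3 (mod 4).
    The inverse of 3 mod 4 is 3 (since 3·3 = 9 = 2·4 + 1), so t ≡ 3·3 = 9 ≡ 1 (mod 4).
    Then x = 25 + 187·1 = 212, valid modulo lcm(187, 4) = 748: x ≡ 212 (mod 748).
  Combine with x ≡ 0 (mod 3); new modulus lcm = 2244.
    Write x = 212 + 748·t and substitute into x ≡ 0 (mod 3): 748·t ≡ 0 − 212 = -212 (mod 3).
    Reduce coefficients mod 3: 1·t ≡ 1 (mod 3).
    So t ≡ 1 (mod 3).
    Then x = 212 + 748·1 = 960, valid modulo lcm(748, 3) = 2244: x ≡ 960 (mod 2244).
  Combine with x ≡ 4 (mod 7); new modulus lcm = 15708.
    Write x = 960 + 2244·t and substitute into x ≡ 4 (mod 7): 2244·t ≡ 4 − 960 = -956 (mod 7).
    Reduce coefficients mod 7: 4·t ≡ 3 (mod 7).
    The inverse of 4 mod 7 is 2 (since 4·2 = 8 = 1·7 + 1), so t ≡ 2·3 = 6 ≡ 6 (mod 7).
    Then x = 960 + 2244·6 = 14424, valid modulo lcm(2244, 7) = 15708: x ≡ 14424 (mod 15708).
Verify against each original: 14424 mod 17 = 8, 14424 mod 11 = 3, 14424 mod 4 = 0, 14424 mod 3 = 0, 14424 mod 7 = 4.

x ≡ 14424 (mod 15708).


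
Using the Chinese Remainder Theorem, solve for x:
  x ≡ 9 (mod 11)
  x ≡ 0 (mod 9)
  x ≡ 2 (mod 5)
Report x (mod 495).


Moduli 11, 9, 5 are pairwise coprime; by CRT there is a unique solution modulo M = 11 · 9 · 5 = 495.
Solve pairwise, accumulating the modulus:
  Start with x ≡ 9 (mod 11).
  Combine with x ≡ 0 (mod 9): since gcd(11, 9) = 1, we get a unique residue mod 99.
    Write x = 9 + 11·t and substitute into x ≡ 0 (mod 9): 11·t ≡ 0 − 9 = -9 (mod 9).
    Reduce coefficients mod 9: 2·t ≡ 0 (mod 9).
    The inverse of 2 mod 9 is 5 (since 2·5 = 10 = 1·9 + 1), so t ≡ 5·0 = 0 ≡ 0 (mod 9).
    Then x = 9 + 11·0 = 9, valid modulo lcm(11, 9) = 99: x ≡ 9 (mod 99).
  Combine with x ≡ 2 (mod 5): since gcd(99, 5) = 1, we get a unique residue mod 495.
    Write x = 9 + 99·t and substitute into x ≡ 2 (mod 5): 99·t ≡ 2 − 9 = -7 (mod 5).
    Reduce coefficients mod 5: 4·t ≡ 3 (mod 5).
    The inverse of 4 mod 5 is 4 (since 4·4 = 16 = 3·5 + 1), so t ≡ 4·3 = 12 ≡ 2 (mod 5).
    Then x = 9 + 99·2 = 207, valid modulo lcm(99, 5) = 495: x ≡ 207 (mod 495).
Verify: 207 mod 11 = 9 ✓, 207 mod 9 = 0 ✓, 207 mod 5 = 2 ✓.

x ≡ 207 (mod 495).


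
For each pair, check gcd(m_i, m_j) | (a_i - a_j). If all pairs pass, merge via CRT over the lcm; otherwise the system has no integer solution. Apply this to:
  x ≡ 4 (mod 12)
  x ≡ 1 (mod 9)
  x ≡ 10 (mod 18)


Moduli 12, 9, 18 are not pairwise coprime, so CRT works modulo lcm(m_i) when all pairwise compatibility conditions hold.
Pairwise compatibility: gcd(m_i, m_j) must divide a_i - a_j for every pair.
Merge one congruence at a time:
  Start: x ≡ 4 (mod 12).
  Combine with x ≡ 1 (mod 9): gcd(12, 9) = 3; 1 - 4 = -3, which IS divisible by 3, so compatible.
    Write x = 4 + 12·t and substitute into x ≡ 1 (mod 9): 12·t ≡ 1 − 4 = -3 (mod 9).
    Divide the congruence (and modulus) by g = 3: 4·t ≡ -1 (mod 3).
    Reduce coefficients mod 3: 1·t ≡ 2 (mod 3).
    So t ≡ 2 (mod 3).
    Then x = 4 + 12·2 = 28, valid modulo lcm(12, 9) = 36: x ≡ 28 (mod 36).
  Combine with x ≡ 10 (mod 18): gcd(36, 18) = 18; 10 - 28 = -18, which IS divisible by 18, so compatible.
    Write x = 28 + 36·t and substitute into x ≡ 10 (mod 18): 36·t ≡ 10 − 28 = -18 (mod 18).
    Divide the congruence (and modulus) by g = 18: 2·t ≡ -1 (mod 1).
    Modulo 1 every t works; take t = 0.
    Then x = 28 + 36·0 = 28, valid modulo lcm(36, 18) = 36: x ≡ 28 (mod 36).
Verify: 28 mod 12 = 4, 28 mod 9 = 1, 28 mod 18 = 10.

x ≡ 28 (mod 36).


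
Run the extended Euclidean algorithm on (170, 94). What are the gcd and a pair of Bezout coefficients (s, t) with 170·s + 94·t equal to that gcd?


Euclidean algorithm on (170, 94) — divide until remainder is 0:
  170 = 1 · 94 + 76
  94 = 1 · 76 + 18
  76 = 4 · 18 + 4
  18 = 4 · 4 + 2
  4 = 2 · 2 + 0
gcd(170, 94) = 2.
Track Bezout coefficients alongside the remainders: start with r₀ = 170 = a·1 + b·0 (s = 1, t = 0) and r₁ = 94 = a·0 + b·1 (s = 0, t = 1); each new remainder r_{k+1} = r_{k-1} − q_k·r_k inherits s_{k+1} = s_{k-1} − q_k·s_k, t_{k+1} = t_{k-1} − q_k·t_k, so r_k = a·s_k + b·t_k at every step:
  q = 1: r = 76, s = 1 − 1·0 = 1, t = 0 − 1·1 = -1  (check: 170·1 + 94·(-1) = 76)
  q = 1: r = 18, s = 0 − 1·1 = -1, t = 1 − 1·(-1) = 2  (check: 170·(-1) + 94·2 = 18)
  q = 4: r = 4, s = 1 − 4·(-1) = 5, t = -1 − 4·2 = -9  (check: 170·5 + 94·(-9) = 4)
  q = 4: r = 2, s = -1 − 4·5 = -21, t = 2 − 4·(-9) = 38  (check: 170·(-21) + 94·38 = 2)
The row with r = 2 (the gcd) gives the Bezout coefficients s = -21, t = 38.
Result: 170 · (-21) + 94 · (38) = 2.

gcd(170, 94) = 2; s = -21, t = 38 (check: 170·(-21) + 94·38 = 2).


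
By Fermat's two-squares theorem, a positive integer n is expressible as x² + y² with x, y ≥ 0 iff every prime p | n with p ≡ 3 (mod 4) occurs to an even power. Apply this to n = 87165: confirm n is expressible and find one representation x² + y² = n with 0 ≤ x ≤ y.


Step 1: Factor n = 87165 = 3^2 · 5 · 13 · 149.
Step 2: Check the mod-4 condition on each prime factor: 3 ≡ 3 (mod 4), exponent 2 (must be even); 5 ≡ 1 (mod 4), exponent 1; 13 ≡ 1 (mod 4), exponent 1; 149 ≡ 1 (mod 4), exponent 1.
All primes ≡ 3 (mod 4) appear to even exponent (or don't appear), so by the two-squares theorem n IS expressible as a sum of two squares.
Step 3: Build a representation. Group n = k² · m with k = 3 and m = 5 · 13 · 149 = 9685 (a product of primes ≡ 1 (mod 4)); a representation of m scales to one of n via (k·x)² + (k·y)² = k²(x² + y²). Each prime p ≡ 1 (mod 4) is itself a sum of two squares; find a² by testing p − a² for a perfect square:
  5: 5 − 1² = 4 = 2² ⇒ 5 = 1² + 2².
  13: 13 − 1² = 12, 13 − 2² = 9 = 3² ⇒ 13 = 2² + 3².
  149: 149 − 1² = 148, 149 − 2² = 145, 149 − 3² = 140, 149 − 4² = 133, 149 − 5² = 124, 149 − 6² = 113, 149 − 7² = 100 = 10² ⇒ 149 = 7² + 10².
  Combine using the Brahmagupta–Fibonacci identity (a² + b²)(c² + d²) = (ac − bd)² + (ad + bc)² = (ac + bd)² + (ad − bc)²:
  5 · 13 = 65: from (1² + 2²)(2² + 3²), take (1·2 − 2·3, 1·3 + 2·2) = (2 − 6, 3 + 4) = (-4, 7); dropping signs (only squares matter) gives (4, 7); check 4² + 7² = 16 + 49 = 65 ✓.
  65 · 149 = 9685: from (4² + 7²)(7² + 10²), take (4·7 − 7·10, 4·10 + 7·7) = (28 − 70, 40 + 49) = (-42, 89); dropping signs (only squares matter) gives (42, 89); check 42² + 89² = 1764 + 7921 = 9685 ✓.
  Scale by k = 3: (3·42, 3·89) = (126, 267).
Step 4: Order so x ≤ y and verify: 126² + 267² = 15876 + 71289 = 87165 = n. ✓

n = 87165 = 126² + 267² (one valid representation with x ≤ y).


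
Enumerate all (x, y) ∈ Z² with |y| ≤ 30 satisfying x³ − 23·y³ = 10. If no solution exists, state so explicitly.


The equation is x³ - 23y³ = 10. For fixed y, x³ = 23·y³ + 10, so a solution requires the RHS to be a perfect cube.
Strategy: iterate y from -30 to 30, compute RHS = 23·y³ + 10, and check whether it is a (positive or negative) perfect cube.
Check small values of y:
  y = 0: RHS = 10 is not a perfect cube.
  y = 1: RHS = 33 is not a perfect cube.
  y = -1: RHS = -13 is not a perfect cube.
  y = 2: RHS = 194 is not a perfect cube.
  y = -2: RHS = -174 is not a perfect cube.
  y = 3: RHS = 631 is not a perfect cube.
  y = -3: RHS = -611 is not a perfect cube.
Continuing the search up to |y| = 30 finds no solutions either.
No (x, y) in the scanned range satisfies the equation.

No integer solutions with |y| ≤ 30.


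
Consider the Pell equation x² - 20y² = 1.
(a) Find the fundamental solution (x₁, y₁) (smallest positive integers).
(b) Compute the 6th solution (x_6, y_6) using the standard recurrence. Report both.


Step 1: Find the fundamental solution (x₁, y₁) of x² - 20y² = 1.
  Expand √20 as a continued fraction. a₀ = ⌊√20⌋ = 4; iterate m_{k+1} = d_k·a_k − m_k, d_{k+1} = (20 − m_{k+1}²)/d_k, a_{k+1} = ⌊(a₀ + m_{k+1})/d_{k+1}⌋ (starting m₀ = 0, d₀ = 1), with convergents p_k = a_k·p_{k-1} + p_{k-2}, q_k = a_k·q_{k-1} + q_{k-2} (p₋₁ = 1, q₋₁ = 0):
  k = 0: a₀ = 4; p₀/q₀ = 4/1; p₀² − 20·q₀² = 16 − 20 = -4.
  k = 1: m = 4, d = 4, a = ⌊(4 + 4)/4⌋ = 2; p/q = (2·4 + 1)/(2·1 + 0) = 9/2; p² − 20·q² = 81 − 80 = 1.
  The first convergent with p² − 20·q² = 1 gives the fundamental solution (x₁, y₁) = (9, 2).
Step 2: Apply the recurrence (x_{n+1}, y_{n+1}) = (x₁x_n + 20y₁y_n, x₁y_n + y₁x_n) repeatedly.
  From (x_1, y_1) = (9, 2): x_2 = 9·9 + 20·2·2 = 161; y_2 = 9·2 + 2·9 = 36.
  From (x_2, y_2) = (161, 36): x_3 = 9·161 + 20·2·36 = 2889; y_3 = 9·36 + 2·161 = 646.
  From (x_3, y_3) = (2889, 646): x_4 = 9·2889 + 20·2·646 = 51841; y_4 = 9·646 + 2·2889 = 11592.
  From (x_4, y_4) = (51841, 11592): x_5 = 9·51841 + 20·2·11592 = 930249; y_5 = 9·11592 + 2·51841 = 208010.
  From (x_5, y_5) = (930249, 208010): x_6 = 9·930249 + 20·2·208010 = 16692641; y_6 = 9·208010 + 2·930249 = 3732588.
Step 3: Verify x_6² - 20·y_6² = 278644263554881 - 278644263554880 = 1 (should be 1). ✓

(x_1, y_1) = (9, 2); (x_6, y_6) = (16692641, 3732588).


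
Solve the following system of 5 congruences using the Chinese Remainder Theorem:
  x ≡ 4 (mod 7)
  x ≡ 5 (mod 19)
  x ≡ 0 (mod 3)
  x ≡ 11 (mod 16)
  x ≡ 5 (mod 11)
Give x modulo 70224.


Product of moduli M = 7 · 19 · 3 · 16 · 11 = 70224.
Merge one congruence at a time:
  Start: x ≡ 4 (mod 7).
  Combine with x ≡ 5 (mod 19); new modulus lcm = 133.
    Write x = 4 + 7·t and substitute into x ≡ 5 (mod 19): 7·t ≡ 5 − 4 = 1 (mod 19).
    The inverse of 7 mod 19 is 11 (since 7·11 = 77 = 4·19 + 1), so t ≡ 11·1 = 11 ≡ 11 (mod 19).
    Then x = 4 + 7·11 = 81, valid modulo lcm(7, 19) = 133: x ≡ 81 (mod 133).
  Combine with x ≡ 0 (mod 3); new modulus lcm = 399.
    Write x = 81 + 133·t and substitute into x ≡ 0 (mod 3): 133·t ≡ 0 − 81 = -81 (mod 3).
    Reduce coefficients mod 3: 1·t ≡ 0 (mod 3).
    So t ≡ 0 (mod 3).
    Then x = 81 + 133·0 = 81, valid modulo lcm(133, 3) = 399: x ≡ 81 (mod 399).
  Combine with x ≡ 11 (mod 16); new modulus lcm = 6384.
    Write x = 81 + 399·t and substitute into x ≡ 11 (mod 16): 399·t ≡ 11 − 81 = -70 (mod 16).
    Reduce coefficients mod 16: 15·t ≡ 10 (mod 16).
    The inverse of 15 mod 16 is 15 (since 15·15 = 225 = 14·16 + 1), so t ≡ 15·10 = 150 ≡ 6 (mod 16).
    Then x = 81 + 399·6 = 2475, valid modulo lcm(399, 16) = 6384: x ≡ 2475 (mod 6384).
  Combine with x ≡ 5 (mod 11); new modulus lcm = 70224.
    Write x = 2475 + 6384·t and substitute into x ≡ 5 (mod 11): 6384·t ≡ 5 − 2475 = -2470 (mod 11).
    Reduce coefficients mod 11: 4·t ≡ 5 (mod 11).
    The inverse of 4 mod 11 is 3 (since 4·3 = 12 = 1·11 + 1), so t ≡ 3·5 = 15 ≡ 4 (mod 11).
    Then x = 2475 + 6384·4 = 28011, valid modulo lcm(6384, 11) = 70224: x ≡ 28011 (mod 70224).
Verify against each original: 28011 mod 7 = 4, 28011 mod 19 = 5, 28011 mod 3 = 0, 28011 mod 16 = 11, 28011 mod 11 = 5.

x ≡ 28011 (mod 70224).


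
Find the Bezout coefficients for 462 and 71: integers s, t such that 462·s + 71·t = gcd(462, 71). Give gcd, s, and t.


Euclidean algorithm on (462, 71) — divide until remainder is 0:
  462 = 6 · 71 + 36
  71 = 1 · 36 + 35
  36 = 1 · 35 + 1
  35 = 35 · 1 + 0
gcd(462, 71) = 1.
Track Bezout coefficients alongside the remainders: start with r₀ = 462 = a·1 + b·0 (s = 1, t = 0) and r₁ = 71 = a·0 + b·1 (s = 0, t = 1); each new remainder r_{k+1} = r_{k-1} − q_k·r_k inherits s_{k+1} = s_{k-1} − q_k·s_k, t_{k+1} = t_{k-1} − q_k·t_k, so r_k = a·s_k + b·t_k at every step:
  q = 6: r = 36, s = 1 − 6·0 = 1, t = 0 − 6·1 = -6  (check: 462·1 + 71·(-6) = 36)
  q = 1: r = 35, s = 0 − 1·1 = -1, t = 1 − 1·(-6) = 7  (check: 462·(-1) + 71·7 = 35)
  q = 1: r = 1, s = 1 − 1·(-1) = 2, t = -6 − 1·7 = -13  (check: 462·2 + 71·(-13) = 1)
The row with r = 1 (the gcd) gives the Bezout coefficients s = 2, t = -13.
Result: 462 · (2) + 71 · (-13) = 1.

gcd(462, 71) = 1; s = 2, t = -13 (check: 462·2 + 71·(-13) = 1).


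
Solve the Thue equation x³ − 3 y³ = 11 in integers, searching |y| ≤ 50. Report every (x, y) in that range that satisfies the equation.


The equation is x³ - 3y³ = 11. For fixed y, x³ = 3·y³ + 11, so a solution requires the RHS to be a perfect cube.
Strategy: iterate y from -50 to 50, compute RHS = 3·y³ + 11, and check whether it is a (positive or negative) perfect cube.
Check small values of y:
  y = 0: RHS = 11 is not a perfect cube.
  y = 1: RHS = 14 is not a perfect cube.
  y = -1: RHS = 8 = (2)³ ⇒ x = 2 works.
  y = 2: RHS = 35 is not a perfect cube.
  y = -2: RHS = -13 is not a perfect cube.
  y = 3: RHS = 92 is not a perfect cube.
  y = -3: RHS = -70 is not a perfect cube.
Continuing the search up to |y| = 50 finds no further solutions beyond those listed.
Collected solutions: (2, -1).

Solutions (with |y| ≤ 50): (2, -1).


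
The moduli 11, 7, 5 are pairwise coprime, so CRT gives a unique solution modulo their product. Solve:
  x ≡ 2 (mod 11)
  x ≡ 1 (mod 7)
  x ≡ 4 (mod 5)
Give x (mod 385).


Moduli 11, 7, 5 are pairwise coprime; by CRT there is a unique solution modulo M = 11 · 7 · 5 = 385.
Solve pairwise, accumulating the modulus:
  Start with x ≡ 2 (mod 11).
  Combine with x ≡ 1 (mod 7): since gcd(11, 7) = 1, we get a unique residue mod 77.
    Write x = 2 + 11·t and substitute into x ≡ 1 (mod 7): 11·t ≡ 1 − 2 = -1 (mod 7).
    Reduce coefficients mod 7: 4·t ≡ 6 (mod 7).
    The inverse of 4 mod 7 is 2 (since 4·2 = 8 = 1·7 + 1), so t ≡ 2·6 = 12 ≡ 5 (mod 7).
    Then x = 2 + 11·5 = 57, valid modulo lcm(11, 7) = 77: x ≡ 57 (mod 77).
  Combine with x ≡ 4 (mod 5): since gcd(77, 5) = 1, we get a unique residue mod 385.
    Write x = 57 + 77·t and substitute into x ≡ 4 (mod 5): 77·t ≡ 4 − 57 = -53 (mod 5).
    Reduce coefficients mod 5: 2·t ≡ 2 (mod 5).
    The inverse of 2 mod 5 is 3 (since 2·3 = 6 = 1·5 + 1), so t ≡ 3·2 = 6 ≡ 1 (mod 5).
    Then x = 57 + 77·1 = 134, valid modulo lcm(77, 5) = 385: x ≡ 134 (mod 385).
Verify: 134 mod 11 = 2 ✓, 134 mod 7 = 1 ✓, 134 mod 5 = 4 ✓.

x ≡ 134 (mod 385).
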